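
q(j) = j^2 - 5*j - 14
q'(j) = 2*j - 5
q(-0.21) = -12.91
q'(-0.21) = -5.42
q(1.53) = -19.31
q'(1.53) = -1.94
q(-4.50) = 28.75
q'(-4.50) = -14.00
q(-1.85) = -1.33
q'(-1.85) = -8.70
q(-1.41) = -4.96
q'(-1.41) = -7.82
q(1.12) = -18.35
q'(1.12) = -2.76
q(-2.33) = 3.08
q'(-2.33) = -9.66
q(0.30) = -15.41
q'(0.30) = -4.40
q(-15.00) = 286.00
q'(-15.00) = -35.00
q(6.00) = -8.00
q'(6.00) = 7.00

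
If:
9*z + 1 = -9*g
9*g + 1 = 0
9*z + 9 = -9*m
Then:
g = -1/9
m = -1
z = 0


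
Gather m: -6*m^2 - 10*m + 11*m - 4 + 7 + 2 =-6*m^2 + m + 5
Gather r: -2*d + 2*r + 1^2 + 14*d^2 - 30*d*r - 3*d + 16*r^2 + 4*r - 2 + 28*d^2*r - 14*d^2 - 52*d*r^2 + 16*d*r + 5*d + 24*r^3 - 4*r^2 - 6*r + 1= 24*r^3 + r^2*(12 - 52*d) + r*(28*d^2 - 14*d)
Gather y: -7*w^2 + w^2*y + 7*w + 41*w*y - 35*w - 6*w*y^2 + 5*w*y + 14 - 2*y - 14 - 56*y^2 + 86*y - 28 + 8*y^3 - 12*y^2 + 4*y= -7*w^2 - 28*w + 8*y^3 + y^2*(-6*w - 68) + y*(w^2 + 46*w + 88) - 28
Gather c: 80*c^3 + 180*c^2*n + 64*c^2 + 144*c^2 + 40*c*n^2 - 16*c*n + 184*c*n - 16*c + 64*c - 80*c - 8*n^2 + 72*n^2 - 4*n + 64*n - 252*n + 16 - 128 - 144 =80*c^3 + c^2*(180*n + 208) + c*(40*n^2 + 168*n - 32) + 64*n^2 - 192*n - 256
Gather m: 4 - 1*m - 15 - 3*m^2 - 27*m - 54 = -3*m^2 - 28*m - 65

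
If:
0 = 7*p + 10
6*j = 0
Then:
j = 0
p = -10/7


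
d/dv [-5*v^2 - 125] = -10*v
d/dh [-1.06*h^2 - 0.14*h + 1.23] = -2.12*h - 0.14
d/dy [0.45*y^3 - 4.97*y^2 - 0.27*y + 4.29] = 1.35*y^2 - 9.94*y - 0.27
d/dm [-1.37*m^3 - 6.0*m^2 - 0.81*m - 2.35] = -4.11*m^2 - 12.0*m - 0.81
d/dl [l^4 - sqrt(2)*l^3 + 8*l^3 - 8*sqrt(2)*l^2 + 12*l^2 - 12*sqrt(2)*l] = 4*l^3 - 3*sqrt(2)*l^2 + 24*l^2 - 16*sqrt(2)*l + 24*l - 12*sqrt(2)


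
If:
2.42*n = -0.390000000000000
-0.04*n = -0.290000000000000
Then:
No Solution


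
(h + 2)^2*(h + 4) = h^3 + 8*h^2 + 20*h + 16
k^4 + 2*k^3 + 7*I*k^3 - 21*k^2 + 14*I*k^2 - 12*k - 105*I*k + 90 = (k - 3)*(k + 5)*(k + I)*(k + 6*I)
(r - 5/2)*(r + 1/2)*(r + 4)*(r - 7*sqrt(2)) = r^4 - 7*sqrt(2)*r^3 + 2*r^3 - 14*sqrt(2)*r^2 - 37*r^2/4 - 5*r + 259*sqrt(2)*r/4 + 35*sqrt(2)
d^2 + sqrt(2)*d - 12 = (d - 2*sqrt(2))*(d + 3*sqrt(2))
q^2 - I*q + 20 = (q - 5*I)*(q + 4*I)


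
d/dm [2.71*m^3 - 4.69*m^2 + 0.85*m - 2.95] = 8.13*m^2 - 9.38*m + 0.85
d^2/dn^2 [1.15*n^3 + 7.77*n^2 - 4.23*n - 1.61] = 6.9*n + 15.54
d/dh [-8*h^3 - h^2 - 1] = 2*h*(-12*h - 1)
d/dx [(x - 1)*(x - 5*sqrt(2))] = 2*x - 5*sqrt(2) - 1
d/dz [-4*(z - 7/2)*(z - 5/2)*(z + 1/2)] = -12*z^2 + 44*z - 23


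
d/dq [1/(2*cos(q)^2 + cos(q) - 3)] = (4*cos(q) + 1)*sin(q)/(cos(q) + cos(2*q) - 2)^2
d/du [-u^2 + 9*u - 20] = 9 - 2*u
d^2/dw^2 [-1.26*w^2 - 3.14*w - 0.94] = -2.52000000000000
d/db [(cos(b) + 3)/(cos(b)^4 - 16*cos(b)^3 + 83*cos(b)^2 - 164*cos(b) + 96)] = (3*sin(b)^4 + 55*sin(b)^2 + 483*cos(b) - 5*cos(3*b) - 646)*sin(b)/((cos(b) - 8)^2*(cos(b) - 4)^2*(cos(b) - 3)^2*(cos(b) - 1)^2)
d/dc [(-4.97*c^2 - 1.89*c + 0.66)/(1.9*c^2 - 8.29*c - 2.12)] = (44.7923*c^2 + 18.5648*c + 9.4782)/(3.61*c^4 - 31.502*c^3 + 60.6681*c^2 + 35.1496*c + 4.4944)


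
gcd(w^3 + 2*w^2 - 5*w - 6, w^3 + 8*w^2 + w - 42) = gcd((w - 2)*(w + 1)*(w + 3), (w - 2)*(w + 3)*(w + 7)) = w^2 + w - 6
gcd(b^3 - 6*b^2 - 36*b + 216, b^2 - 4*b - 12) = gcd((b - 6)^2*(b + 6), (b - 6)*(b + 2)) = b - 6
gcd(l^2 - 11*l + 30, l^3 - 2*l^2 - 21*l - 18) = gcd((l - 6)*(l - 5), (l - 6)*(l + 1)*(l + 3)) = l - 6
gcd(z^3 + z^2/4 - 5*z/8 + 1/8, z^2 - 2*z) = 1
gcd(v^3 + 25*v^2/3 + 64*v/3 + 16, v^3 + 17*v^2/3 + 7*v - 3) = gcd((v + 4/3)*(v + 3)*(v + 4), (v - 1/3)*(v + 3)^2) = v + 3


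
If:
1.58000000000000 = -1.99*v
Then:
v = -0.79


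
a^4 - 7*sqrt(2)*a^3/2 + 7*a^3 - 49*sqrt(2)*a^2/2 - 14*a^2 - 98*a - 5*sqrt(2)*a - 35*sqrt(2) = (a + 7)*(a - 5*sqrt(2))*(a + sqrt(2)/2)*(a + sqrt(2))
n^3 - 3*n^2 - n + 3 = (n - 3)*(n - 1)*(n + 1)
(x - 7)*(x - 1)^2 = x^3 - 9*x^2 + 15*x - 7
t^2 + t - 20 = (t - 4)*(t + 5)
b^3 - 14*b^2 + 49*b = b*(b - 7)^2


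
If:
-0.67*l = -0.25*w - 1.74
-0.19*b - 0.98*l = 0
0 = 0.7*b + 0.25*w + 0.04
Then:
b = 2.98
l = -0.58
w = -8.51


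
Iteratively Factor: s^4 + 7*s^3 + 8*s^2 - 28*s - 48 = (s + 3)*(s^3 + 4*s^2 - 4*s - 16) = (s - 2)*(s + 3)*(s^2 + 6*s + 8) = (s - 2)*(s + 3)*(s + 4)*(s + 2)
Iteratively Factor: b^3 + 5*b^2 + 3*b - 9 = (b + 3)*(b^2 + 2*b - 3) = (b + 3)^2*(b - 1)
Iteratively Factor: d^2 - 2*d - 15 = (d + 3)*(d - 5)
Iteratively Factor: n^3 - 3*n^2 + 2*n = (n)*(n^2 - 3*n + 2) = n*(n - 2)*(n - 1)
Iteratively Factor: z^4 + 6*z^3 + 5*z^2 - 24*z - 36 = (z - 2)*(z^3 + 8*z^2 + 21*z + 18) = (z - 2)*(z + 3)*(z^2 + 5*z + 6) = (z - 2)*(z + 3)^2*(z + 2)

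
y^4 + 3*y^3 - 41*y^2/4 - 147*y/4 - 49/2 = (y - 7/2)*(y + 1)*(y + 2)*(y + 7/2)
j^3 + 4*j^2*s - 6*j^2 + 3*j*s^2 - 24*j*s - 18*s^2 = (j - 6)*(j + s)*(j + 3*s)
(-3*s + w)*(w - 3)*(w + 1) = -3*s*w^2 + 6*s*w + 9*s + w^3 - 2*w^2 - 3*w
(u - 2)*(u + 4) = u^2 + 2*u - 8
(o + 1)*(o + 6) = o^2 + 7*o + 6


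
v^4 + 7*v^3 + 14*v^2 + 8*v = v*(v + 1)*(v + 2)*(v + 4)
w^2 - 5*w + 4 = (w - 4)*(w - 1)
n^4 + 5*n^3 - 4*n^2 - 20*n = n*(n - 2)*(n + 2)*(n + 5)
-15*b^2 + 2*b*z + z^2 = (-3*b + z)*(5*b + z)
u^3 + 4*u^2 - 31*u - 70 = (u - 5)*(u + 2)*(u + 7)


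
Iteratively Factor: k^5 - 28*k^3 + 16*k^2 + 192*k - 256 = (k - 2)*(k^4 + 2*k^3 - 24*k^2 - 32*k + 128) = (k - 2)^2*(k^3 + 4*k^2 - 16*k - 64) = (k - 4)*(k - 2)^2*(k^2 + 8*k + 16) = (k - 4)*(k - 2)^2*(k + 4)*(k + 4)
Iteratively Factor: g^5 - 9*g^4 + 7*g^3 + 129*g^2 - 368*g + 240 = (g - 3)*(g^4 - 6*g^3 - 11*g^2 + 96*g - 80) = (g - 5)*(g - 3)*(g^3 - g^2 - 16*g + 16) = (g - 5)*(g - 3)*(g + 4)*(g^2 - 5*g + 4) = (g - 5)*(g - 3)*(g - 1)*(g + 4)*(g - 4)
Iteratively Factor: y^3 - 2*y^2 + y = (y)*(y^2 - 2*y + 1) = y*(y - 1)*(y - 1)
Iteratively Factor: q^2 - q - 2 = (q + 1)*(q - 2)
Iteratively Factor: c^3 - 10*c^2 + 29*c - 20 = (c - 5)*(c^2 - 5*c + 4) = (c - 5)*(c - 1)*(c - 4)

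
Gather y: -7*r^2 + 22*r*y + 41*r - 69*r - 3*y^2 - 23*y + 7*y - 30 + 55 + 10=-7*r^2 - 28*r - 3*y^2 + y*(22*r - 16) + 35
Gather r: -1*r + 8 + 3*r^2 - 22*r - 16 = 3*r^2 - 23*r - 8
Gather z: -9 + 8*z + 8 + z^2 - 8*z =z^2 - 1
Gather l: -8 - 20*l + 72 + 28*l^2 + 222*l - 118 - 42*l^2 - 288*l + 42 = -14*l^2 - 86*l - 12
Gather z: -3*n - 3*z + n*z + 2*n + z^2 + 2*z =-n + z^2 + z*(n - 1)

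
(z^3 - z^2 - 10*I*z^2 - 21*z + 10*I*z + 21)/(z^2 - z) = z - 10*I - 21/z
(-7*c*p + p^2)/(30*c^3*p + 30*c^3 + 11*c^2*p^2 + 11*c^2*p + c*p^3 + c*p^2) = p*(-7*c + p)/(c*(30*c^2*p + 30*c^2 + 11*c*p^2 + 11*c*p + p^3 + p^2))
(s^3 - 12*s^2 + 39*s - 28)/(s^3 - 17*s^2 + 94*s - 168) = (s - 1)/(s - 6)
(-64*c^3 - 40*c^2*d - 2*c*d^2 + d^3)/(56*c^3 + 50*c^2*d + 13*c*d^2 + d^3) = (-8*c + d)/(7*c + d)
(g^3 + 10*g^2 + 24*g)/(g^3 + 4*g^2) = (g + 6)/g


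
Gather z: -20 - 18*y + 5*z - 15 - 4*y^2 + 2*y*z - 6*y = -4*y^2 - 24*y + z*(2*y + 5) - 35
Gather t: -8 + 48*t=48*t - 8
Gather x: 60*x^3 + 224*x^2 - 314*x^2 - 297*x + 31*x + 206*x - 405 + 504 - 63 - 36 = 60*x^3 - 90*x^2 - 60*x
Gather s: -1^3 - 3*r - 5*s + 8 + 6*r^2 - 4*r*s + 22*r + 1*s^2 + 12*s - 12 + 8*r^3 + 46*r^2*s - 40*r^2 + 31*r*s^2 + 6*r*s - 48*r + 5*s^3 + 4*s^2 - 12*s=8*r^3 - 34*r^2 - 29*r + 5*s^3 + s^2*(31*r + 5) + s*(46*r^2 + 2*r - 5) - 5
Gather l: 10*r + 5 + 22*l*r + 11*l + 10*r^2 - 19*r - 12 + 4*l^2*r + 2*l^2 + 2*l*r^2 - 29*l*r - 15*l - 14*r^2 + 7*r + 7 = l^2*(4*r + 2) + l*(2*r^2 - 7*r - 4) - 4*r^2 - 2*r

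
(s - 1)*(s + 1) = s^2 - 1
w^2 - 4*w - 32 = (w - 8)*(w + 4)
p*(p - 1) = p^2 - p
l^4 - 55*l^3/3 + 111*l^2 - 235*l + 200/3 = (l - 8)*(l - 5)^2*(l - 1/3)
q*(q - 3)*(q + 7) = q^3 + 4*q^2 - 21*q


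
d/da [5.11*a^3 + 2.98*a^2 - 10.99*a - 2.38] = 15.33*a^2 + 5.96*a - 10.99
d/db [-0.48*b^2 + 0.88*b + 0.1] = 0.88 - 0.96*b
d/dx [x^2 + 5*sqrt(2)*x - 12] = 2*x + 5*sqrt(2)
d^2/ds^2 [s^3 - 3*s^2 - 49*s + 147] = 6*s - 6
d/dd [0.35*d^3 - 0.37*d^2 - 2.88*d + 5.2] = 1.05*d^2 - 0.74*d - 2.88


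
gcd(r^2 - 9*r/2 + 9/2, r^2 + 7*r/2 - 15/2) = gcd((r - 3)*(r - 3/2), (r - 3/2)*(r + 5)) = r - 3/2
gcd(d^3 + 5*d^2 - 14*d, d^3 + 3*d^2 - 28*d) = d^2 + 7*d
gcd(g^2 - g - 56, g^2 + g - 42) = g + 7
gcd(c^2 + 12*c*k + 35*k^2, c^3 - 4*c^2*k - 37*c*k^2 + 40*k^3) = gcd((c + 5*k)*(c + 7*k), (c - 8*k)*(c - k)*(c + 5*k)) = c + 5*k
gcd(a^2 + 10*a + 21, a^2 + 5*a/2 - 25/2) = 1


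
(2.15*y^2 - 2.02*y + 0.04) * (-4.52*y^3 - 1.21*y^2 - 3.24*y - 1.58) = -9.718*y^5 + 6.5289*y^4 - 4.7026*y^3 + 3.0994*y^2 + 3.062*y - 0.0632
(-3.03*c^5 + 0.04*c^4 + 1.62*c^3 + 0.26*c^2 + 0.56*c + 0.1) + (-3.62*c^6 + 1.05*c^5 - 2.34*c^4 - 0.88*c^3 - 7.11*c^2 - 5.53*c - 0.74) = -3.62*c^6 - 1.98*c^5 - 2.3*c^4 + 0.74*c^3 - 6.85*c^2 - 4.97*c - 0.64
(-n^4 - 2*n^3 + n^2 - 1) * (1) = -n^4 - 2*n^3 + n^2 - 1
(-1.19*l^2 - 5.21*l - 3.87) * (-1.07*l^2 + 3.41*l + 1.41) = 1.2733*l^4 + 1.5168*l^3 - 15.3031*l^2 - 20.5428*l - 5.4567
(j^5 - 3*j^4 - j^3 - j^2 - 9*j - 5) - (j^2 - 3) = j^5 - 3*j^4 - j^3 - 2*j^2 - 9*j - 2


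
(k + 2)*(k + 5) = k^2 + 7*k + 10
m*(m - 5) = m^2 - 5*m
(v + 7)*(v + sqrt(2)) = v^2 + sqrt(2)*v + 7*v + 7*sqrt(2)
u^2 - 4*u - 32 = (u - 8)*(u + 4)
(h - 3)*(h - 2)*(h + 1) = h^3 - 4*h^2 + h + 6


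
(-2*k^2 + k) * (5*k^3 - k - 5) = -10*k^5 + 5*k^4 + 2*k^3 + 9*k^2 - 5*k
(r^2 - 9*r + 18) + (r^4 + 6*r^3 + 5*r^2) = r^4 + 6*r^3 + 6*r^2 - 9*r + 18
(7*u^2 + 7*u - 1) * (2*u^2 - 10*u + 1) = 14*u^4 - 56*u^3 - 65*u^2 + 17*u - 1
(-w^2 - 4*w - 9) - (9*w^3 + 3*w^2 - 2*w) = -9*w^3 - 4*w^2 - 2*w - 9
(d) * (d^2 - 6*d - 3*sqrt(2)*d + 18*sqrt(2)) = d^3 - 6*d^2 - 3*sqrt(2)*d^2 + 18*sqrt(2)*d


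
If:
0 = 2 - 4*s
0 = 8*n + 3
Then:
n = -3/8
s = 1/2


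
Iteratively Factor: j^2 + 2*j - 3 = (j + 3)*(j - 1)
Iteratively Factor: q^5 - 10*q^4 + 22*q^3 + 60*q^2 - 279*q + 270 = (q - 3)*(q^4 - 7*q^3 + q^2 + 63*q - 90) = (q - 5)*(q - 3)*(q^3 - 2*q^2 - 9*q + 18) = (q - 5)*(q - 3)*(q - 2)*(q^2 - 9) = (q - 5)*(q - 3)*(q - 2)*(q + 3)*(q - 3)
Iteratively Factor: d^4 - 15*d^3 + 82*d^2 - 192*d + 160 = (d - 4)*(d^3 - 11*d^2 + 38*d - 40) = (d - 4)*(d - 2)*(d^2 - 9*d + 20) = (d - 5)*(d - 4)*(d - 2)*(d - 4)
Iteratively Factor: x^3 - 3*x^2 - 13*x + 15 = (x - 5)*(x^2 + 2*x - 3) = (x - 5)*(x + 3)*(x - 1)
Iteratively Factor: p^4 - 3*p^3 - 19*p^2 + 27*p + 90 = (p - 5)*(p^3 + 2*p^2 - 9*p - 18) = (p - 5)*(p + 3)*(p^2 - p - 6) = (p - 5)*(p - 3)*(p + 3)*(p + 2)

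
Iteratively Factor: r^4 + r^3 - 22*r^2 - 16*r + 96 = (r - 2)*(r^3 + 3*r^2 - 16*r - 48) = (r - 2)*(r + 3)*(r^2 - 16) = (r - 2)*(r + 3)*(r + 4)*(r - 4)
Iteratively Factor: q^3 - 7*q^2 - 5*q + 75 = (q - 5)*(q^2 - 2*q - 15) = (q - 5)^2*(q + 3)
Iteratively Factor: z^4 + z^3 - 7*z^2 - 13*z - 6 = (z + 1)*(z^3 - 7*z - 6) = (z + 1)^2*(z^2 - z - 6) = (z + 1)^2*(z + 2)*(z - 3)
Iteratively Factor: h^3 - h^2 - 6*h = (h - 3)*(h^2 + 2*h) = h*(h - 3)*(h + 2)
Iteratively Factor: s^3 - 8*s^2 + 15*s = (s - 3)*(s^2 - 5*s) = (s - 5)*(s - 3)*(s)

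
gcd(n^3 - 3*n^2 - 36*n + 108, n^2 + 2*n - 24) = n + 6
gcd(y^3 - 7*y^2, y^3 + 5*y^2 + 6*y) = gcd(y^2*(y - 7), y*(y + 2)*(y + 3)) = y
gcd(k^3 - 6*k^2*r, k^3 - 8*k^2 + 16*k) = k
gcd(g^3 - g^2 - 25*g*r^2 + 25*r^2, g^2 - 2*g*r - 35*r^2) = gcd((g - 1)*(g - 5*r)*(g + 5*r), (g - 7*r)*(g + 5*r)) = g + 5*r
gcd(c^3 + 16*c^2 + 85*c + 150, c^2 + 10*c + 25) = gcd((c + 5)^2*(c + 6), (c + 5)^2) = c^2 + 10*c + 25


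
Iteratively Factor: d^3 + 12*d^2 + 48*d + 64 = (d + 4)*(d^2 + 8*d + 16) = (d + 4)^2*(d + 4)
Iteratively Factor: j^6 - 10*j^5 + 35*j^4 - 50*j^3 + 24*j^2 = (j - 1)*(j^5 - 9*j^4 + 26*j^3 - 24*j^2) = (j - 3)*(j - 1)*(j^4 - 6*j^3 + 8*j^2) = (j - 3)*(j - 2)*(j - 1)*(j^3 - 4*j^2) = (j - 4)*(j - 3)*(j - 2)*(j - 1)*(j^2) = j*(j - 4)*(j - 3)*(j - 2)*(j - 1)*(j)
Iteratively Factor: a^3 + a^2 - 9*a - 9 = (a + 1)*(a^2 - 9) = (a + 1)*(a + 3)*(a - 3)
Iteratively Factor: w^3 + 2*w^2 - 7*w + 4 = (w + 4)*(w^2 - 2*w + 1) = (w - 1)*(w + 4)*(w - 1)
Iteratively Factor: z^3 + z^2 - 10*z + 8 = (z - 2)*(z^2 + 3*z - 4) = (z - 2)*(z + 4)*(z - 1)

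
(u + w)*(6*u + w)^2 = 36*u^3 + 48*u^2*w + 13*u*w^2 + w^3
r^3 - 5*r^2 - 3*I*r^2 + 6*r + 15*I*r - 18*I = (r - 3)*(r - 2)*(r - 3*I)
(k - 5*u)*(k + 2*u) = k^2 - 3*k*u - 10*u^2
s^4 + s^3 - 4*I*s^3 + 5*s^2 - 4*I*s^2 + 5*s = s*(s + 1)*(s - 5*I)*(s + I)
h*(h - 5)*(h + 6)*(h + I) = h^4 + h^3 + I*h^3 - 30*h^2 + I*h^2 - 30*I*h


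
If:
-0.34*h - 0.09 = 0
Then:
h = -0.26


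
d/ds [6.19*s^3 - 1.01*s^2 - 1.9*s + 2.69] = 18.57*s^2 - 2.02*s - 1.9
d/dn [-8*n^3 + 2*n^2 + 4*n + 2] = -24*n^2 + 4*n + 4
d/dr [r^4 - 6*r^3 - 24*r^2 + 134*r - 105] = 4*r^3 - 18*r^2 - 48*r + 134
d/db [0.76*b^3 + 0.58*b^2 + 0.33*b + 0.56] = 2.28*b^2 + 1.16*b + 0.33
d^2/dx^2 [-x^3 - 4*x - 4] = -6*x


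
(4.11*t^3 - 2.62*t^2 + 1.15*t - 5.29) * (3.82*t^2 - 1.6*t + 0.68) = 15.7002*t^5 - 16.5844*t^4 + 11.3798*t^3 - 23.8294*t^2 + 9.246*t - 3.5972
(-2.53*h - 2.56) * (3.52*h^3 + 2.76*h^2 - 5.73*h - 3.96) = -8.9056*h^4 - 15.994*h^3 + 7.4313*h^2 + 24.6876*h + 10.1376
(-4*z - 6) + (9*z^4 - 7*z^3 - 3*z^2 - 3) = 9*z^4 - 7*z^3 - 3*z^2 - 4*z - 9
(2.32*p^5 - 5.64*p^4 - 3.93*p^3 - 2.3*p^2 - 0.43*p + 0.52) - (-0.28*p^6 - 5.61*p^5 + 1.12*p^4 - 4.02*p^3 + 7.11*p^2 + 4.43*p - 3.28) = 0.28*p^6 + 7.93*p^5 - 6.76*p^4 + 0.0899999999999994*p^3 - 9.41*p^2 - 4.86*p + 3.8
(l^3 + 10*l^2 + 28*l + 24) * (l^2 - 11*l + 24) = l^5 - l^4 - 58*l^3 - 44*l^2 + 408*l + 576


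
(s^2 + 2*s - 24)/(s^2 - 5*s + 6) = (s^2 + 2*s - 24)/(s^2 - 5*s + 6)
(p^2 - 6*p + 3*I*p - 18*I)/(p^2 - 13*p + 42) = (p + 3*I)/(p - 7)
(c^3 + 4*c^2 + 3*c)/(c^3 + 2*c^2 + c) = (c + 3)/(c + 1)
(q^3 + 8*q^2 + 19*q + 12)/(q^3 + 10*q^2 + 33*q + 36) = (q + 1)/(q + 3)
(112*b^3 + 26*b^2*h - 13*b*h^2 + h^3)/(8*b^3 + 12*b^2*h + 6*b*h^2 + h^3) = (56*b^2 - 15*b*h + h^2)/(4*b^2 + 4*b*h + h^2)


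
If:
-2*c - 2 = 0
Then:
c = -1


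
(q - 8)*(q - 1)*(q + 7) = q^3 - 2*q^2 - 55*q + 56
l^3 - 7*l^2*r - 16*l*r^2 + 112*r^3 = (l - 7*r)*(l - 4*r)*(l + 4*r)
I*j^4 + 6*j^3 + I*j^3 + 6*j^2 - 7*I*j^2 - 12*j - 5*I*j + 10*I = (j + 2)*(j - 5*I)*(j - I)*(I*j - I)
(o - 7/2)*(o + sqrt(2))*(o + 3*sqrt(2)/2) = o^3 - 7*o^2/2 + 5*sqrt(2)*o^2/2 - 35*sqrt(2)*o/4 + 3*o - 21/2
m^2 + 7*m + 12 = (m + 3)*(m + 4)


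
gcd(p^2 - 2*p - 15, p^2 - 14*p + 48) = 1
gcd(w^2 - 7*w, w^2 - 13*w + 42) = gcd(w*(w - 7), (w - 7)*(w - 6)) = w - 7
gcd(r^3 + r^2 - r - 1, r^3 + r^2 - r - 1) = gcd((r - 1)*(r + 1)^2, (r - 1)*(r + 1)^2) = r^3 + r^2 - r - 1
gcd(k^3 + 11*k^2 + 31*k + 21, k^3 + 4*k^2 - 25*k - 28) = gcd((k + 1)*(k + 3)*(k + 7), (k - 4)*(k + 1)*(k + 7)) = k^2 + 8*k + 7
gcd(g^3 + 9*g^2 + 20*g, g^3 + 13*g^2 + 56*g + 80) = g^2 + 9*g + 20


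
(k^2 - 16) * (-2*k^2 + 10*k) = -2*k^4 + 10*k^3 + 32*k^2 - 160*k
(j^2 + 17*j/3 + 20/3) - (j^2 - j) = 20*j/3 + 20/3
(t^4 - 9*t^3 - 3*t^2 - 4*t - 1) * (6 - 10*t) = -10*t^5 + 96*t^4 - 24*t^3 + 22*t^2 - 14*t - 6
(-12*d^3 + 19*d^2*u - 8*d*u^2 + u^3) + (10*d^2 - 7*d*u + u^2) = -12*d^3 + 19*d^2*u + 10*d^2 - 8*d*u^2 - 7*d*u + u^3 + u^2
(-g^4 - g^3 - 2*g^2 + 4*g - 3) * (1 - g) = g^5 + g^3 - 6*g^2 + 7*g - 3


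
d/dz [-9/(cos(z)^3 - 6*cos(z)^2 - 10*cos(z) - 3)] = 9*(-3*cos(z)^2 + 12*cos(z) + 10)*sin(z)/((cos(z) + 1)^2*(sin(z)^2 + 7*cos(z) + 2)^2)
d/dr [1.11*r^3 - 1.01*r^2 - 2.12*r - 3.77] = 3.33*r^2 - 2.02*r - 2.12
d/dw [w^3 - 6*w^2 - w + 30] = 3*w^2 - 12*w - 1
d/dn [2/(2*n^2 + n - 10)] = 2*(-4*n - 1)/(2*n^2 + n - 10)^2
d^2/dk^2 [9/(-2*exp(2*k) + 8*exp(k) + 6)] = 18*(-(1 - exp(k))*(-exp(2*k) + 4*exp(k) + 3) + 2*(exp(k) - 2)^2*exp(k))*exp(k)/(-exp(2*k) + 4*exp(k) + 3)^3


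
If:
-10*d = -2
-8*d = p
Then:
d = 1/5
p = -8/5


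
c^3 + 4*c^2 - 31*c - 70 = (c - 5)*(c + 2)*(c + 7)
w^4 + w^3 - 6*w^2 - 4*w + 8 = (w - 2)*(w - 1)*(w + 2)^2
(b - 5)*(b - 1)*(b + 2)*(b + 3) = b^4 - b^3 - 19*b^2 - 11*b + 30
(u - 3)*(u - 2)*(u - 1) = u^3 - 6*u^2 + 11*u - 6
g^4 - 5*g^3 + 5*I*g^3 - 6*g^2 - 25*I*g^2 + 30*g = g*(g - 5)*(g + 2*I)*(g + 3*I)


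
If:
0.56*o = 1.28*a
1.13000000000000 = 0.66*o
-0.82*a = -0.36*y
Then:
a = 0.75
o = 1.71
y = 1.71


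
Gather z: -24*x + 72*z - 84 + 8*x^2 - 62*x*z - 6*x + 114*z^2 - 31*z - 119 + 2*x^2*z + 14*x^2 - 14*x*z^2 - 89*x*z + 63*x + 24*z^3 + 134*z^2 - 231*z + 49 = 22*x^2 + 33*x + 24*z^3 + z^2*(248 - 14*x) + z*(2*x^2 - 151*x - 190) - 154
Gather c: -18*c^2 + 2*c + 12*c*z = -18*c^2 + c*(12*z + 2)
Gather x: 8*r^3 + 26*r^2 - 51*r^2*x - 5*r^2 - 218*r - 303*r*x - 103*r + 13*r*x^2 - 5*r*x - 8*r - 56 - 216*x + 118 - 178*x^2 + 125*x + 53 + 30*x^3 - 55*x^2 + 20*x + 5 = 8*r^3 + 21*r^2 - 329*r + 30*x^3 + x^2*(13*r - 233) + x*(-51*r^2 - 308*r - 71) + 120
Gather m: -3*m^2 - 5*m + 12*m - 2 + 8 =-3*m^2 + 7*m + 6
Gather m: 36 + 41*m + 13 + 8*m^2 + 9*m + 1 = 8*m^2 + 50*m + 50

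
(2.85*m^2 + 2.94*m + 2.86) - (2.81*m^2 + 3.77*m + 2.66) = 0.04*m^2 - 0.83*m + 0.2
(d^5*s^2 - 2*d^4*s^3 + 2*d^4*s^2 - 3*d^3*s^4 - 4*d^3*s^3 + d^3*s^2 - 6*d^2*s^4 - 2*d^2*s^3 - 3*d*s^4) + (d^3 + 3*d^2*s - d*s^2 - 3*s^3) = d^5*s^2 - 2*d^4*s^3 + 2*d^4*s^2 - 3*d^3*s^4 - 4*d^3*s^3 + d^3*s^2 + d^3 - 6*d^2*s^4 - 2*d^2*s^3 + 3*d^2*s - 3*d*s^4 - d*s^2 - 3*s^3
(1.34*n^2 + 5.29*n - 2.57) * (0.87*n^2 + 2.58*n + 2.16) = 1.1658*n^4 + 8.0595*n^3 + 14.3067*n^2 + 4.7958*n - 5.5512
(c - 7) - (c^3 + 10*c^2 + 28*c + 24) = -c^3 - 10*c^2 - 27*c - 31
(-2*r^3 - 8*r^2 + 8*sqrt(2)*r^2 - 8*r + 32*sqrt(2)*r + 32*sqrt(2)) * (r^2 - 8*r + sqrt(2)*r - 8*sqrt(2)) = -2*r^5 + 8*r^4 + 6*sqrt(2)*r^4 - 24*sqrt(2)*r^3 + 72*r^3 - 168*sqrt(2)*r^2 - 448*r - 192*sqrt(2)*r - 512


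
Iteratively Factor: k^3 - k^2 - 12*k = (k + 3)*(k^2 - 4*k) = k*(k + 3)*(k - 4)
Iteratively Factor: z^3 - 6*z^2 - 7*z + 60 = (z - 4)*(z^2 - 2*z - 15) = (z - 4)*(z + 3)*(z - 5)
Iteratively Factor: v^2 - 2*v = (v - 2)*(v)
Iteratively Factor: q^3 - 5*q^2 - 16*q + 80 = (q + 4)*(q^2 - 9*q + 20) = (q - 4)*(q + 4)*(q - 5)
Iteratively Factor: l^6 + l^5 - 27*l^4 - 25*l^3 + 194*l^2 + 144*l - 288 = (l + 4)*(l^5 - 3*l^4 - 15*l^3 + 35*l^2 + 54*l - 72) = (l + 2)*(l + 4)*(l^4 - 5*l^3 - 5*l^2 + 45*l - 36) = (l - 1)*(l + 2)*(l + 4)*(l^3 - 4*l^2 - 9*l + 36) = (l - 3)*(l - 1)*(l + 2)*(l + 4)*(l^2 - l - 12) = (l - 3)*(l - 1)*(l + 2)*(l + 3)*(l + 4)*(l - 4)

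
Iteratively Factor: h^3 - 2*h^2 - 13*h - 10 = (h + 1)*(h^2 - 3*h - 10) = (h + 1)*(h + 2)*(h - 5)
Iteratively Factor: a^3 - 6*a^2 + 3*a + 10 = (a - 5)*(a^2 - a - 2) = (a - 5)*(a - 2)*(a + 1)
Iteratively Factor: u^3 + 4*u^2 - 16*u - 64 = (u + 4)*(u^2 - 16) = (u - 4)*(u + 4)*(u + 4)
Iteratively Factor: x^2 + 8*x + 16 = (x + 4)*(x + 4)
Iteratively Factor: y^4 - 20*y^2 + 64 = (y - 4)*(y^3 + 4*y^2 - 4*y - 16) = (y - 4)*(y - 2)*(y^2 + 6*y + 8) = (y - 4)*(y - 2)*(y + 2)*(y + 4)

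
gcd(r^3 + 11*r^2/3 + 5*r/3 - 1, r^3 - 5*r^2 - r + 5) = r + 1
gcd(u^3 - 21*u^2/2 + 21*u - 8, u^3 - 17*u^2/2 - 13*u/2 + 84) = u - 8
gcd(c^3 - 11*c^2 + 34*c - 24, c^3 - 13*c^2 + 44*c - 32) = c^2 - 5*c + 4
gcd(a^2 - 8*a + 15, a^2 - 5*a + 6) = a - 3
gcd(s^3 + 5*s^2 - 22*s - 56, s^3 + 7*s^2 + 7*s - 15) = 1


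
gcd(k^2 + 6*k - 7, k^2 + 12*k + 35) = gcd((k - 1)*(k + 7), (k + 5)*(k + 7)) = k + 7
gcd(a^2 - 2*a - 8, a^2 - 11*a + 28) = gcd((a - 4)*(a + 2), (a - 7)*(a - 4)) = a - 4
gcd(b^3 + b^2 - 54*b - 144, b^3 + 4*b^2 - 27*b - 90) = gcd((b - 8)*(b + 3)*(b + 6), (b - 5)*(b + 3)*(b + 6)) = b^2 + 9*b + 18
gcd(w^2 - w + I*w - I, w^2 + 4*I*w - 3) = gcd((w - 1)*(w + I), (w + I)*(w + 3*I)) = w + I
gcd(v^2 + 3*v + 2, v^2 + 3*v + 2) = v^2 + 3*v + 2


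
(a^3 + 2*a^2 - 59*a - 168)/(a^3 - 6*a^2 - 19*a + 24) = (a + 7)/(a - 1)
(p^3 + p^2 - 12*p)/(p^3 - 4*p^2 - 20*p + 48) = p*(p - 3)/(p^2 - 8*p + 12)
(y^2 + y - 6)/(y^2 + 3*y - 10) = (y + 3)/(y + 5)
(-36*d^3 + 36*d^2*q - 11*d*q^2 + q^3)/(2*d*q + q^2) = (-36*d^3 + 36*d^2*q - 11*d*q^2 + q^3)/(q*(2*d + q))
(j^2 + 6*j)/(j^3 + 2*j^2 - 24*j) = 1/(j - 4)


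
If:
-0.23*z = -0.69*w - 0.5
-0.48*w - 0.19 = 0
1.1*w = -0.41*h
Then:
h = 1.06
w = -0.40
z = 0.99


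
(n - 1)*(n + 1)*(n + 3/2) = n^3 + 3*n^2/2 - n - 3/2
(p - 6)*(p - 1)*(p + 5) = p^3 - 2*p^2 - 29*p + 30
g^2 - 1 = (g - 1)*(g + 1)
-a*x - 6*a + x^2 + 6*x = (-a + x)*(x + 6)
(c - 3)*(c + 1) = c^2 - 2*c - 3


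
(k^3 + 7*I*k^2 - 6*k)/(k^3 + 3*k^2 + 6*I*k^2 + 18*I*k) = (k + I)/(k + 3)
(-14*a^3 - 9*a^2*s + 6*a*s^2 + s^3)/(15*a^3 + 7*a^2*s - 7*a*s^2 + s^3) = (-14*a^2 + 5*a*s + s^2)/(15*a^2 - 8*a*s + s^2)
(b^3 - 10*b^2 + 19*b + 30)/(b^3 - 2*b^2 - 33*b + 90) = (b^2 - 5*b - 6)/(b^2 + 3*b - 18)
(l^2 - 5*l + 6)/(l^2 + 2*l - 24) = (l^2 - 5*l + 6)/(l^2 + 2*l - 24)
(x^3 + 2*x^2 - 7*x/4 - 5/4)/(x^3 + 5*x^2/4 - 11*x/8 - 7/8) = 2*(2*x + 5)/(4*x + 7)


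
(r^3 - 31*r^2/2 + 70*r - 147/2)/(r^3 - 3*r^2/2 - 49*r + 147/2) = (r - 7)/(r + 7)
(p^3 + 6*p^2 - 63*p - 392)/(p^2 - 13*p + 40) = (p^2 + 14*p + 49)/(p - 5)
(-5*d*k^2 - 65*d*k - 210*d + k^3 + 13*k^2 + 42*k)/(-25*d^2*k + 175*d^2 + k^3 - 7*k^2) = (k^2 + 13*k + 42)/(5*d*k - 35*d + k^2 - 7*k)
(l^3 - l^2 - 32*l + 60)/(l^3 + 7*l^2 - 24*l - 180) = (l - 2)/(l + 6)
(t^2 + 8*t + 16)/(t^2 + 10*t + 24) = (t + 4)/(t + 6)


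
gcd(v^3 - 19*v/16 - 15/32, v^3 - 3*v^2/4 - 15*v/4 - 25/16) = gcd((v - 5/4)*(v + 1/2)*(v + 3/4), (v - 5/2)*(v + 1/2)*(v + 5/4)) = v + 1/2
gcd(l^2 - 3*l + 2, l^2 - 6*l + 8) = l - 2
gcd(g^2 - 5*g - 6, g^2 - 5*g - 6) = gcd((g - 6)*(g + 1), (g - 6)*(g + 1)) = g^2 - 5*g - 6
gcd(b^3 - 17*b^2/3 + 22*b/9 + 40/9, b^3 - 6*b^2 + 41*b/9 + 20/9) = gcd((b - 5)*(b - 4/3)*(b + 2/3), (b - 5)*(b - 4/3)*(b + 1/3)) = b^2 - 19*b/3 + 20/3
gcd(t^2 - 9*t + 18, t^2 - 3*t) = t - 3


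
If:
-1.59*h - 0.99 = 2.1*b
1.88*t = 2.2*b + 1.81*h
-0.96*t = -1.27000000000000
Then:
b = -18.96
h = 24.43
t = 1.32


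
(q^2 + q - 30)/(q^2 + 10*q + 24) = (q - 5)/(q + 4)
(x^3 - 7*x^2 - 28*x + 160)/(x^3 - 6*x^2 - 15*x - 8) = (x^2 + x - 20)/(x^2 + 2*x + 1)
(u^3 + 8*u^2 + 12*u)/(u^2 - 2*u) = (u^2 + 8*u + 12)/(u - 2)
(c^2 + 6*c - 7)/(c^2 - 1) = (c + 7)/(c + 1)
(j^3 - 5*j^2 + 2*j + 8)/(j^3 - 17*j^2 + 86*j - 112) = (j^2 - 3*j - 4)/(j^2 - 15*j + 56)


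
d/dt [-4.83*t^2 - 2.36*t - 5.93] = -9.66*t - 2.36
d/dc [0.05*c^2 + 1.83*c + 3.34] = 0.1*c + 1.83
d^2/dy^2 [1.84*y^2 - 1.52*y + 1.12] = 3.68000000000000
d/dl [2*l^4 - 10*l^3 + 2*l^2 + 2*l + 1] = 8*l^3 - 30*l^2 + 4*l + 2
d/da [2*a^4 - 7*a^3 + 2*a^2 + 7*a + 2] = 8*a^3 - 21*a^2 + 4*a + 7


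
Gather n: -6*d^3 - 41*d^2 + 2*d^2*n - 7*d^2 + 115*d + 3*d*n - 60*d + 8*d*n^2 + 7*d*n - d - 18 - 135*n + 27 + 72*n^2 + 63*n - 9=-6*d^3 - 48*d^2 + 54*d + n^2*(8*d + 72) + n*(2*d^2 + 10*d - 72)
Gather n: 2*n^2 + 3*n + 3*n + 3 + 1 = 2*n^2 + 6*n + 4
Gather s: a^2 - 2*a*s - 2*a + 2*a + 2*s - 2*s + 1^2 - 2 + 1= a^2 - 2*a*s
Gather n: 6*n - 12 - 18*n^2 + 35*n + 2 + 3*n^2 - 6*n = -15*n^2 + 35*n - 10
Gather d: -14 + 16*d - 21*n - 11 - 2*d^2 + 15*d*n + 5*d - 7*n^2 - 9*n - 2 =-2*d^2 + d*(15*n + 21) - 7*n^2 - 30*n - 27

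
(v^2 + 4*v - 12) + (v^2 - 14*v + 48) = 2*v^2 - 10*v + 36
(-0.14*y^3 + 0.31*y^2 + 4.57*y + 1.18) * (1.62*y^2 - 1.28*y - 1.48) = -0.2268*y^5 + 0.6814*y^4 + 7.2138*y^3 - 4.3968*y^2 - 8.274*y - 1.7464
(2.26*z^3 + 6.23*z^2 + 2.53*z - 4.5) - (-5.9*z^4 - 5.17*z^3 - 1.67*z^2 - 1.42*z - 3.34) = 5.9*z^4 + 7.43*z^3 + 7.9*z^2 + 3.95*z - 1.16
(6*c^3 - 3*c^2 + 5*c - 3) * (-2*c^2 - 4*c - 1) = -12*c^5 - 18*c^4 - 4*c^3 - 11*c^2 + 7*c + 3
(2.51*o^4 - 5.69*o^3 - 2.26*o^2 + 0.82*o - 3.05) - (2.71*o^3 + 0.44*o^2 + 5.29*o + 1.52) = 2.51*o^4 - 8.4*o^3 - 2.7*o^2 - 4.47*o - 4.57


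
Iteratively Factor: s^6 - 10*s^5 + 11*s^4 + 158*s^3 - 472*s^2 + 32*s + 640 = (s - 5)*(s^5 - 5*s^4 - 14*s^3 + 88*s^2 - 32*s - 128) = (s - 5)*(s - 4)*(s^4 - s^3 - 18*s^2 + 16*s + 32) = (s - 5)*(s - 4)*(s - 2)*(s^3 + s^2 - 16*s - 16) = (s - 5)*(s - 4)^2*(s - 2)*(s^2 + 5*s + 4) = (s - 5)*(s - 4)^2*(s - 2)*(s + 1)*(s + 4)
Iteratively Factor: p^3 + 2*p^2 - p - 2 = (p - 1)*(p^2 + 3*p + 2) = (p - 1)*(p + 2)*(p + 1)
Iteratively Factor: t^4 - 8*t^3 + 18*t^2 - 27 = (t - 3)*(t^3 - 5*t^2 + 3*t + 9) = (t - 3)*(t + 1)*(t^2 - 6*t + 9) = (t - 3)^2*(t + 1)*(t - 3)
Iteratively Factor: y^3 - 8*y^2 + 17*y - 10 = (y - 5)*(y^2 - 3*y + 2) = (y - 5)*(y - 1)*(y - 2)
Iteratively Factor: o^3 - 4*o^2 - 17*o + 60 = (o + 4)*(o^2 - 8*o + 15) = (o - 3)*(o + 4)*(o - 5)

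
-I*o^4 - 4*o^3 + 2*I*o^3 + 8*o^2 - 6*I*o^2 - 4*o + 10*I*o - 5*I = (o - 1)^2*(o - 5*I)*(-I*o + 1)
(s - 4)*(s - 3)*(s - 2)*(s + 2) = s^4 - 7*s^3 + 8*s^2 + 28*s - 48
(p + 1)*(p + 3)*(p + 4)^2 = p^4 + 12*p^3 + 51*p^2 + 88*p + 48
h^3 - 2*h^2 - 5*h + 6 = (h - 3)*(h - 1)*(h + 2)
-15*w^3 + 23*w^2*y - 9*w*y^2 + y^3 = (-5*w + y)*(-3*w + y)*(-w + y)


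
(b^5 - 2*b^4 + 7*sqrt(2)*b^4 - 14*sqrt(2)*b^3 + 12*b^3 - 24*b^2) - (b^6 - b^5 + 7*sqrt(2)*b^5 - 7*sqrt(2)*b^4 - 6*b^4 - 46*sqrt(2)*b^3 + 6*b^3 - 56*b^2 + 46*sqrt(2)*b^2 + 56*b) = -b^6 - 7*sqrt(2)*b^5 + 2*b^5 + 4*b^4 + 14*sqrt(2)*b^4 + 6*b^3 + 32*sqrt(2)*b^3 - 46*sqrt(2)*b^2 + 32*b^2 - 56*b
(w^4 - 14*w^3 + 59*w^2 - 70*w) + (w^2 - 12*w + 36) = w^4 - 14*w^3 + 60*w^2 - 82*w + 36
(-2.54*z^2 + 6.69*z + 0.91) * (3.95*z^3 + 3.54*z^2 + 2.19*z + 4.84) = -10.033*z^5 + 17.4339*z^4 + 21.7145*z^3 + 5.5789*z^2 + 34.3725*z + 4.4044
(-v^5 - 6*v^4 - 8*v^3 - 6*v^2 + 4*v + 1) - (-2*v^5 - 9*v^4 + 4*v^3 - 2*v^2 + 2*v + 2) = v^5 + 3*v^4 - 12*v^3 - 4*v^2 + 2*v - 1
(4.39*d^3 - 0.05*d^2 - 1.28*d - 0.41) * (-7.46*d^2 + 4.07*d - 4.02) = -32.7494*d^5 + 18.2403*d^4 - 8.30249999999999*d^3 - 1.95*d^2 + 3.4769*d + 1.6482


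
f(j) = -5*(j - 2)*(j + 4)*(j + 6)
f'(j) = -5*(j - 2)*(j + 4) - 5*(j - 2)*(j + 6) - 5*(j + 4)*(j + 6)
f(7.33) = -4024.92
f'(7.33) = -1412.33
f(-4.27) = -14.64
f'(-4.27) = 48.11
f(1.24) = 144.16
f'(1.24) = -142.26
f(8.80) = -6440.96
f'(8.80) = -1885.60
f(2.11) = -27.25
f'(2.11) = -255.58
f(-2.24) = 140.29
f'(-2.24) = 83.94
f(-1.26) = 211.70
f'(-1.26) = 56.99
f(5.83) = -2226.93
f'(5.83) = -996.23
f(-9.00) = 825.00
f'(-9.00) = -515.00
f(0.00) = 240.00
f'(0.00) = -20.00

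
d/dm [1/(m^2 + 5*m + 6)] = (-2*m - 5)/(m^2 + 5*m + 6)^2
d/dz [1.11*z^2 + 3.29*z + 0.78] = 2.22*z + 3.29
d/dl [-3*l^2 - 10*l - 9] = -6*l - 10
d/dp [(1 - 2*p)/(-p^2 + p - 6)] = (-2*p^2 + 2*p + 11)/(p^4 - 2*p^3 + 13*p^2 - 12*p + 36)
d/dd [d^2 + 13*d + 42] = 2*d + 13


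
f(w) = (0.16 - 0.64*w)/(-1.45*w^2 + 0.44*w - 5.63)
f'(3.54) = -0.01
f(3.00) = 0.10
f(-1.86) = -0.12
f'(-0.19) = 0.10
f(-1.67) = -0.12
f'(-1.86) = -0.00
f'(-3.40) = -0.02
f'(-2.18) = -0.01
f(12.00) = 0.04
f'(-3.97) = -0.01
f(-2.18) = -0.12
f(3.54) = 0.09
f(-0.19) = -0.05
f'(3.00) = -0.01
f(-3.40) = -0.10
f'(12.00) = -0.00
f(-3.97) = -0.09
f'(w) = (0.16 - 0.64*w)*(2.9*w - 0.44)/(-1.45*w^2 + 0.44*w - 5.63)^2 - 0.64/(-1.45*w^2 + 0.44*w - 5.63) = (-0.928*w^2 + 0.464*w + 3.5328)/(2.1025*w^4 - 1.276*w^3 + 16.5206*w^2 - 4.9544*w + 31.6969)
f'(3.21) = -0.01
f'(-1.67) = 0.00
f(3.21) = 0.10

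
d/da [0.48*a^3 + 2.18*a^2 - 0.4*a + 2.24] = 1.44*a^2 + 4.36*a - 0.4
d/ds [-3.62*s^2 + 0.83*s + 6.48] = 0.83 - 7.24*s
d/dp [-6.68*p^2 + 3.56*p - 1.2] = 3.56 - 13.36*p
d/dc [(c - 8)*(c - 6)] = 2*c - 14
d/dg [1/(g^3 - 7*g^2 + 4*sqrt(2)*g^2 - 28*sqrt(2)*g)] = (-3*g^2 - 8*sqrt(2)*g + 14*g + 28*sqrt(2))/(g^2*(g^2 - 7*g + 4*sqrt(2)*g - 28*sqrt(2))^2)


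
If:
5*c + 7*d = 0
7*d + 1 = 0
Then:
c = 1/5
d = -1/7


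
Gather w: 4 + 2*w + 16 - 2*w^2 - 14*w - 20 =-2*w^2 - 12*w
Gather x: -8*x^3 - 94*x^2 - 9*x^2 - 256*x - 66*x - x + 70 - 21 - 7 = -8*x^3 - 103*x^2 - 323*x + 42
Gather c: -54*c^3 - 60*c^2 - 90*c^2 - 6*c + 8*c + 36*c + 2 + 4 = -54*c^3 - 150*c^2 + 38*c + 6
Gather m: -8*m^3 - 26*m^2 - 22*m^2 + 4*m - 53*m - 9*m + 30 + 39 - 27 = -8*m^3 - 48*m^2 - 58*m + 42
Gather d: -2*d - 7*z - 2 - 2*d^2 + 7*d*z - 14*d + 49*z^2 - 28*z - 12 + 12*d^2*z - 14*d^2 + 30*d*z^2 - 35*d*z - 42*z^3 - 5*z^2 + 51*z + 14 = d^2*(12*z - 16) + d*(30*z^2 - 28*z - 16) - 42*z^3 + 44*z^2 + 16*z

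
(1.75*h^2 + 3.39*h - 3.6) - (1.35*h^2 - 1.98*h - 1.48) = 0.4*h^2 + 5.37*h - 2.12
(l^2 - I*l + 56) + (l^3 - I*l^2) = l^3 + l^2 - I*l^2 - I*l + 56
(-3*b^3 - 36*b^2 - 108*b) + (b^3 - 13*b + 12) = -2*b^3 - 36*b^2 - 121*b + 12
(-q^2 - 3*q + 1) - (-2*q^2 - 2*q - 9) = q^2 - q + 10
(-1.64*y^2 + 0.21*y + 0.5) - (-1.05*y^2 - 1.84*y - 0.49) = -0.59*y^2 + 2.05*y + 0.99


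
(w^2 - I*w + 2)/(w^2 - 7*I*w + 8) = (w - 2*I)/(w - 8*I)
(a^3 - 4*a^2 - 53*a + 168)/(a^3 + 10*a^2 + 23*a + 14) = (a^2 - 11*a + 24)/(a^2 + 3*a + 2)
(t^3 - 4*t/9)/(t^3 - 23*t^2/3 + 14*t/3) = (t + 2/3)/(t - 7)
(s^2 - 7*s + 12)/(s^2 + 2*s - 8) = (s^2 - 7*s + 12)/(s^2 + 2*s - 8)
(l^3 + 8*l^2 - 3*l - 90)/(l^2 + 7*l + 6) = (l^2 + 2*l - 15)/(l + 1)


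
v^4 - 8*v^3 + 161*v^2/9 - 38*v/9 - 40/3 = (v - 4)*(v - 3)*(v - 5/3)*(v + 2/3)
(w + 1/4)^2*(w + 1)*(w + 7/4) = w^4 + 13*w^3/4 + 51*w^2/16 + 67*w/64 + 7/64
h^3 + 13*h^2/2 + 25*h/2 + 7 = (h + 1)*(h + 2)*(h + 7/2)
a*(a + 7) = a^2 + 7*a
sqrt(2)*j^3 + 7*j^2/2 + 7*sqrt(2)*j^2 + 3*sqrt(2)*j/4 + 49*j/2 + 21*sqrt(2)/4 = (j + 7)*(j + 3*sqrt(2)/2)*(sqrt(2)*j + 1/2)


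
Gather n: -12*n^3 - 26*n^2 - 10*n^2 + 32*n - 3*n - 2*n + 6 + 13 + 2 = -12*n^3 - 36*n^2 + 27*n + 21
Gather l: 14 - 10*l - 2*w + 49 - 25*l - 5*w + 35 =-35*l - 7*w + 98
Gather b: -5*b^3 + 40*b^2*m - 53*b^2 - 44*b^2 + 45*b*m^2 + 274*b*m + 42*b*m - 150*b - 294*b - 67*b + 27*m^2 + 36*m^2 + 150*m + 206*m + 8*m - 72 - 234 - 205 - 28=-5*b^3 + b^2*(40*m - 97) + b*(45*m^2 + 316*m - 511) + 63*m^2 + 364*m - 539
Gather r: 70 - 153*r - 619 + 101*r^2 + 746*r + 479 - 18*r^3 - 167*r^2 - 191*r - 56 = -18*r^3 - 66*r^2 + 402*r - 126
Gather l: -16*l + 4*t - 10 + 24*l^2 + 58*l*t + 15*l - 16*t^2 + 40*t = 24*l^2 + l*(58*t - 1) - 16*t^2 + 44*t - 10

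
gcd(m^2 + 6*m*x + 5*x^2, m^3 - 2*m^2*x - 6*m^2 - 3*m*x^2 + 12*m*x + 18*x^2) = m + x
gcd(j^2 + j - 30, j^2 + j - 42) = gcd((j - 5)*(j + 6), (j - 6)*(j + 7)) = 1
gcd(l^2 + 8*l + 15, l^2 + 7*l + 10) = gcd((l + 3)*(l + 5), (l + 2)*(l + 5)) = l + 5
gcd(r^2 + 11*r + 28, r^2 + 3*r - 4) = r + 4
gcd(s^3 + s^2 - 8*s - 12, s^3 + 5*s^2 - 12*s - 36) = s^2 - s - 6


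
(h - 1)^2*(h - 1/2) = h^3 - 5*h^2/2 + 2*h - 1/2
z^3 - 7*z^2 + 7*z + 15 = (z - 5)*(z - 3)*(z + 1)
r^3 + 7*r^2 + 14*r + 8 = (r + 1)*(r + 2)*(r + 4)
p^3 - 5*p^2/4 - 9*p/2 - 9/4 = (p - 3)*(p + 3/4)*(p + 1)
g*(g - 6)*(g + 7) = g^3 + g^2 - 42*g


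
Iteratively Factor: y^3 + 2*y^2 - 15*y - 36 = (y + 3)*(y^2 - y - 12) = (y + 3)^2*(y - 4)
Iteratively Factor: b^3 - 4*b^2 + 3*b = (b)*(b^2 - 4*b + 3) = b*(b - 3)*(b - 1)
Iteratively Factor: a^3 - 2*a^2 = (a)*(a^2 - 2*a) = a*(a - 2)*(a)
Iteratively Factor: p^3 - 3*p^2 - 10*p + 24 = (p - 4)*(p^2 + p - 6) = (p - 4)*(p - 2)*(p + 3)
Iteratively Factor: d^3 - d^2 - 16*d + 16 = (d - 1)*(d^2 - 16) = (d - 1)*(d + 4)*(d - 4)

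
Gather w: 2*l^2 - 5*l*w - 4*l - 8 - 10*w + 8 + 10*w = 2*l^2 - 5*l*w - 4*l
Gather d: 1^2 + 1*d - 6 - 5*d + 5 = -4*d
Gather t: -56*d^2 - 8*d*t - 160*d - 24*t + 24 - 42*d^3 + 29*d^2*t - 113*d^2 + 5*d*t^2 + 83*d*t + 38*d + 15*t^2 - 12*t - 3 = -42*d^3 - 169*d^2 - 122*d + t^2*(5*d + 15) + t*(29*d^2 + 75*d - 36) + 21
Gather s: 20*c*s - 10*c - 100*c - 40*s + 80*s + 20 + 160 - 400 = -110*c + s*(20*c + 40) - 220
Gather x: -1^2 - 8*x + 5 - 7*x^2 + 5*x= -7*x^2 - 3*x + 4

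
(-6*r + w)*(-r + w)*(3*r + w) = 18*r^3 - 15*r^2*w - 4*r*w^2 + w^3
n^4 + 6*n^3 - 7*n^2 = n^2*(n - 1)*(n + 7)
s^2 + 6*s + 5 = (s + 1)*(s + 5)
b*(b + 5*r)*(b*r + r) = b^3*r + 5*b^2*r^2 + b^2*r + 5*b*r^2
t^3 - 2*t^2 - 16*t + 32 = (t - 4)*(t - 2)*(t + 4)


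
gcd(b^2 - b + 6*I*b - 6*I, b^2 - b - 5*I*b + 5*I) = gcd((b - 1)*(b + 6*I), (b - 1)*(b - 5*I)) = b - 1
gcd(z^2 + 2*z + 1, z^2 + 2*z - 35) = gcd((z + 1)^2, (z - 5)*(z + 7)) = 1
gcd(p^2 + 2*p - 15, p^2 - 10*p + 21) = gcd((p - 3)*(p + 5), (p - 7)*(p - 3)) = p - 3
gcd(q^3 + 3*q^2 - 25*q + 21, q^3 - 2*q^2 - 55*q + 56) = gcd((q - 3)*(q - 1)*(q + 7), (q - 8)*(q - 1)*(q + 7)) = q^2 + 6*q - 7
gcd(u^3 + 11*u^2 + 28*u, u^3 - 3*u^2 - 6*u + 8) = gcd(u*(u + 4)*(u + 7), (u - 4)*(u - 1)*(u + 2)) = 1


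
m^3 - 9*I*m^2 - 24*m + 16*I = (m - 4*I)^2*(m - I)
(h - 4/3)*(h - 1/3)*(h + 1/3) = h^3 - 4*h^2/3 - h/9 + 4/27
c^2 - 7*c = c*(c - 7)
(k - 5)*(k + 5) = k^2 - 25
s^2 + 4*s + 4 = (s + 2)^2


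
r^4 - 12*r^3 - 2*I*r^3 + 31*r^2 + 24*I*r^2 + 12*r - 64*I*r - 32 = (r - 8)*(r - 4)*(r - I)^2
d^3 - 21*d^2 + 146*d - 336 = (d - 8)*(d - 7)*(d - 6)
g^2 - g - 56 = (g - 8)*(g + 7)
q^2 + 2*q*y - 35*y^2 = (q - 5*y)*(q + 7*y)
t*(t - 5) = t^2 - 5*t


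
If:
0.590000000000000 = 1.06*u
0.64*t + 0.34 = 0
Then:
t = -0.53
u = 0.56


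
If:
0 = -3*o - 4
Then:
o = -4/3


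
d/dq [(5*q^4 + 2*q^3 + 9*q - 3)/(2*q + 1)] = (30*q^4 + 28*q^3 + 6*q^2 + 15)/(4*q^2 + 4*q + 1)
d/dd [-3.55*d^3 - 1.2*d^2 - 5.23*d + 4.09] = -10.65*d^2 - 2.4*d - 5.23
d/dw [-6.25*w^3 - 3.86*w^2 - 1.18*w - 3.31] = -18.75*w^2 - 7.72*w - 1.18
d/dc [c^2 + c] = 2*c + 1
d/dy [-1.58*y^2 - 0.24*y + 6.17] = -3.16*y - 0.24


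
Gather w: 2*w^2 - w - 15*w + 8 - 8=2*w^2 - 16*w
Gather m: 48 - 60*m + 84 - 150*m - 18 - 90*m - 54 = 60 - 300*m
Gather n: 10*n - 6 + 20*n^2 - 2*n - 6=20*n^2 + 8*n - 12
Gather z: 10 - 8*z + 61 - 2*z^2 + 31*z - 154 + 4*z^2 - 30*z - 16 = 2*z^2 - 7*z - 99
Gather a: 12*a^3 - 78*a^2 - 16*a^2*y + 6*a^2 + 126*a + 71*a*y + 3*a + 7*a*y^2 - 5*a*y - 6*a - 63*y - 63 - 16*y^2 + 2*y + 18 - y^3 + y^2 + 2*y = 12*a^3 + a^2*(-16*y - 72) + a*(7*y^2 + 66*y + 123) - y^3 - 15*y^2 - 59*y - 45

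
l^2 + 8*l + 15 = (l + 3)*(l + 5)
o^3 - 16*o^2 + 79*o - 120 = (o - 8)*(o - 5)*(o - 3)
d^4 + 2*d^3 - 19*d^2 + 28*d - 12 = (d - 2)*(d - 1)^2*(d + 6)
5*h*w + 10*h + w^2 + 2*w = (5*h + w)*(w + 2)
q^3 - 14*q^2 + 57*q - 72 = (q - 8)*(q - 3)^2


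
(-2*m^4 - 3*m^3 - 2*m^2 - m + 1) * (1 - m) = 2*m^5 + m^4 - m^3 - m^2 - 2*m + 1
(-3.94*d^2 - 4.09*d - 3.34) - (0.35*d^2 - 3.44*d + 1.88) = -4.29*d^2 - 0.65*d - 5.22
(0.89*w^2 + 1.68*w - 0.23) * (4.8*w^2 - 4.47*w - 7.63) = 4.272*w^4 + 4.0857*w^3 - 15.4043*w^2 - 11.7903*w + 1.7549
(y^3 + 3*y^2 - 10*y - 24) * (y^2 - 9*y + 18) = y^5 - 6*y^4 - 19*y^3 + 120*y^2 + 36*y - 432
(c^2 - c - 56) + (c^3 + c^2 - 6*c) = c^3 + 2*c^2 - 7*c - 56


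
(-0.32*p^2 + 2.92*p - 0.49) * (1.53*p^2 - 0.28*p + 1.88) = -0.4896*p^4 + 4.5572*p^3 - 2.1689*p^2 + 5.6268*p - 0.9212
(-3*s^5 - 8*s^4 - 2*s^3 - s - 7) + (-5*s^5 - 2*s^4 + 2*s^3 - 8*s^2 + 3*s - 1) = -8*s^5 - 10*s^4 - 8*s^2 + 2*s - 8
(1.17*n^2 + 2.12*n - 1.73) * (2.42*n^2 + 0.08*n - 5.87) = 2.8314*n^4 + 5.224*n^3 - 10.8849*n^2 - 12.5828*n + 10.1551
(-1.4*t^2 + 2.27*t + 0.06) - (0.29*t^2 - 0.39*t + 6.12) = -1.69*t^2 + 2.66*t - 6.06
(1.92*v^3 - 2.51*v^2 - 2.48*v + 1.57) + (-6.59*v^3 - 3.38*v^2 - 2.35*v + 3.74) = -4.67*v^3 - 5.89*v^2 - 4.83*v + 5.31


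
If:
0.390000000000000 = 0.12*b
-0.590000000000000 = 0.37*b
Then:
No Solution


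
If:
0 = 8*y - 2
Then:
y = 1/4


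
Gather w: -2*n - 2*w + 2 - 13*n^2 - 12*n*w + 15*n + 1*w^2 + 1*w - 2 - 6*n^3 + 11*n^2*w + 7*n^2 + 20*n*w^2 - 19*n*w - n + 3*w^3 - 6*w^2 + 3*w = -6*n^3 - 6*n^2 + 12*n + 3*w^3 + w^2*(20*n - 5) + w*(11*n^2 - 31*n + 2)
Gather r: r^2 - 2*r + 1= r^2 - 2*r + 1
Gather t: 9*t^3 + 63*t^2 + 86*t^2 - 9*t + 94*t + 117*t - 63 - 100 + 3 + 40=9*t^3 + 149*t^2 + 202*t - 120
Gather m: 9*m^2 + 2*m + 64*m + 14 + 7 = 9*m^2 + 66*m + 21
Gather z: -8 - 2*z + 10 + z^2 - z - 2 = z^2 - 3*z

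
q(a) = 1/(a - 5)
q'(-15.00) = 0.00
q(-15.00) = -0.05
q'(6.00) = -1.00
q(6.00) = 1.00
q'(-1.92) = -0.02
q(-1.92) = -0.14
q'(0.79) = -0.06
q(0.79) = -0.24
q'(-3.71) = -0.01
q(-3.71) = -0.11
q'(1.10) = -0.07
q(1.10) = -0.26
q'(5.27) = -13.72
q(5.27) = 3.70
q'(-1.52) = -0.02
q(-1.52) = -0.15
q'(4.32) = -2.16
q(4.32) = -1.47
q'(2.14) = -0.12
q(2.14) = -0.35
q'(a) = -1/(a - 5)^2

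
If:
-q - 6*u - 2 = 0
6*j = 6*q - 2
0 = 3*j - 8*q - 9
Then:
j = -7/3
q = -2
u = 0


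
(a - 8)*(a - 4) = a^2 - 12*a + 32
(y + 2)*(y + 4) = y^2 + 6*y + 8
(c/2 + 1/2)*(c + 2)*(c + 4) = c^3/2 + 7*c^2/2 + 7*c + 4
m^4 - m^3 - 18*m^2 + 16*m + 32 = (m - 4)*(m - 2)*(m + 1)*(m + 4)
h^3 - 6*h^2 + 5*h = h*(h - 5)*(h - 1)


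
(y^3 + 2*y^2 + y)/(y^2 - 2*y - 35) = y*(y^2 + 2*y + 1)/(y^2 - 2*y - 35)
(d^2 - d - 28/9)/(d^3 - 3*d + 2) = (d^2 - d - 28/9)/(d^3 - 3*d + 2)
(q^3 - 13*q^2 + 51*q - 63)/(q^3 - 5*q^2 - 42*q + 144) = (q^2 - 10*q + 21)/(q^2 - 2*q - 48)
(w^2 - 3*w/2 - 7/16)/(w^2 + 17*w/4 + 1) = (w - 7/4)/(w + 4)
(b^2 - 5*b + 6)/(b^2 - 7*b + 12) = (b - 2)/(b - 4)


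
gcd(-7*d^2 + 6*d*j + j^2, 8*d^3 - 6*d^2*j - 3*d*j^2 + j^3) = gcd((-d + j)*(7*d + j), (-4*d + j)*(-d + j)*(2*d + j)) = d - j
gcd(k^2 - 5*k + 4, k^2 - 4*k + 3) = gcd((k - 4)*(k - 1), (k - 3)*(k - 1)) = k - 1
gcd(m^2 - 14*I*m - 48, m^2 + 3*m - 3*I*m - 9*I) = 1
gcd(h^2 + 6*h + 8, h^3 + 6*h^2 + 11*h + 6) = h + 2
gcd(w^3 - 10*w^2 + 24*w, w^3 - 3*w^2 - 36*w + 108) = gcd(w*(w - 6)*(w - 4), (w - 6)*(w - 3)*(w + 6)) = w - 6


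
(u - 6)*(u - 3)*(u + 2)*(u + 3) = u^4 - 4*u^3 - 21*u^2 + 36*u + 108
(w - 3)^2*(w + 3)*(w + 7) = w^4 + 4*w^3 - 30*w^2 - 36*w + 189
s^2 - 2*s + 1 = (s - 1)^2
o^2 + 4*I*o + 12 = (o - 2*I)*(o + 6*I)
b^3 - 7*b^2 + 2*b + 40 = (b - 5)*(b - 4)*(b + 2)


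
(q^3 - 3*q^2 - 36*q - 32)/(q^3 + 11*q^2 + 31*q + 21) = (q^2 - 4*q - 32)/(q^2 + 10*q + 21)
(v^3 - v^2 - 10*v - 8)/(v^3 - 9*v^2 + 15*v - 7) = (v^3 - v^2 - 10*v - 8)/(v^3 - 9*v^2 + 15*v - 7)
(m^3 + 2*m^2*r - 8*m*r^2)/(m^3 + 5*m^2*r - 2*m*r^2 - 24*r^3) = m/(m + 3*r)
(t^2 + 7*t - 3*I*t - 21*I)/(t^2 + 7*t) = (t - 3*I)/t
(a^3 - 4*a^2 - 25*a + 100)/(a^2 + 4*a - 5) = (a^2 - 9*a + 20)/(a - 1)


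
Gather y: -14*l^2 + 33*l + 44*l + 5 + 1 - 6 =-14*l^2 + 77*l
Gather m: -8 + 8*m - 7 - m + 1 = 7*m - 14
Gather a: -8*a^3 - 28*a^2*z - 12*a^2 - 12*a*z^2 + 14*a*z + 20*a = -8*a^3 + a^2*(-28*z - 12) + a*(-12*z^2 + 14*z + 20)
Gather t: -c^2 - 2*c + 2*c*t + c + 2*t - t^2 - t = -c^2 - c - t^2 + t*(2*c + 1)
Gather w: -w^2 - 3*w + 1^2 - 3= -w^2 - 3*w - 2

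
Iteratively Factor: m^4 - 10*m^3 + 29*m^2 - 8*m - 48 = (m - 4)*(m^3 - 6*m^2 + 5*m + 12) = (m - 4)^2*(m^2 - 2*m - 3) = (m - 4)^2*(m + 1)*(m - 3)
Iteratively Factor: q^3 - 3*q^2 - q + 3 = (q + 1)*(q^2 - 4*q + 3) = (q - 3)*(q + 1)*(q - 1)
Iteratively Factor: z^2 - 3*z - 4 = (z - 4)*(z + 1)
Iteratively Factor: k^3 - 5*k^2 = (k)*(k^2 - 5*k) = k*(k - 5)*(k)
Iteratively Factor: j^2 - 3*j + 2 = (j - 2)*(j - 1)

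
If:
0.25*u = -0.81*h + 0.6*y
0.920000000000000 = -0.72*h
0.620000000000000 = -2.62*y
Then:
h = -1.28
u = 3.57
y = -0.24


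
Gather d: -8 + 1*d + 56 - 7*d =48 - 6*d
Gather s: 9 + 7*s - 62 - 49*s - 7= -42*s - 60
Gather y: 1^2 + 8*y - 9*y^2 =-9*y^2 + 8*y + 1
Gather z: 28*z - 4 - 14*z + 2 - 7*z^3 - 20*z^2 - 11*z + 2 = -7*z^3 - 20*z^2 + 3*z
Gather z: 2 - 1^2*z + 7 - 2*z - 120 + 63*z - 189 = 60*z - 300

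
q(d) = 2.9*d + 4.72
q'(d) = 2.90000000000000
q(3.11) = 13.74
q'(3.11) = 2.90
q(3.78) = 15.68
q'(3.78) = 2.90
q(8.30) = 28.79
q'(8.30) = 2.90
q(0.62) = 6.52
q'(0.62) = 2.90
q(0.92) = 7.39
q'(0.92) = 2.90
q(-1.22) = 1.18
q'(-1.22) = 2.90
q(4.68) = 18.29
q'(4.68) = 2.90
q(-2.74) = -3.23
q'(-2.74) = 2.90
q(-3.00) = -3.98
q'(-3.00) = 2.90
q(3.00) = 13.42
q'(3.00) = 2.90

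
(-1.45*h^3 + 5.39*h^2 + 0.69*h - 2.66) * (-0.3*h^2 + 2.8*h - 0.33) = 0.435*h^5 - 5.677*h^4 + 15.3635*h^3 + 0.9513*h^2 - 7.6757*h + 0.8778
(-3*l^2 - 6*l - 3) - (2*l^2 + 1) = -5*l^2 - 6*l - 4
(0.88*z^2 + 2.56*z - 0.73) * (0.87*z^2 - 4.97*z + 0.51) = 0.7656*z^4 - 2.1464*z^3 - 12.9095*z^2 + 4.9337*z - 0.3723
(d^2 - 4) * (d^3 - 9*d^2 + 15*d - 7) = d^5 - 9*d^4 + 11*d^3 + 29*d^2 - 60*d + 28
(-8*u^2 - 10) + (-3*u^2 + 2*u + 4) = -11*u^2 + 2*u - 6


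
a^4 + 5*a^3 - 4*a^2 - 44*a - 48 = (a - 3)*(a + 2)^2*(a + 4)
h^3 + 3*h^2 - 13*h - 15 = (h - 3)*(h + 1)*(h + 5)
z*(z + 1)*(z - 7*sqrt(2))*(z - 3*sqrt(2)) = z^4 - 10*sqrt(2)*z^3 + z^3 - 10*sqrt(2)*z^2 + 42*z^2 + 42*z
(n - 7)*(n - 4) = n^2 - 11*n + 28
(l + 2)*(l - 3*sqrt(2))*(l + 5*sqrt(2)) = l^3 + 2*l^2 + 2*sqrt(2)*l^2 - 30*l + 4*sqrt(2)*l - 60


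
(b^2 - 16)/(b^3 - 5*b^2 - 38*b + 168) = (b + 4)/(b^2 - b - 42)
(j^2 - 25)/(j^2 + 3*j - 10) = (j - 5)/(j - 2)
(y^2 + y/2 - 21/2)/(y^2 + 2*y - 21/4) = 2*(y - 3)/(2*y - 3)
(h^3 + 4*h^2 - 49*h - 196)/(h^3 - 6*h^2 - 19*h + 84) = (h + 7)/(h - 3)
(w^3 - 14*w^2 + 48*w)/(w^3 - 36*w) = (w - 8)/(w + 6)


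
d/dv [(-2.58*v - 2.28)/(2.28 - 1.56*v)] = (21.521376 - 14.725152*v)/(1.56*v - 2.28)^3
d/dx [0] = 0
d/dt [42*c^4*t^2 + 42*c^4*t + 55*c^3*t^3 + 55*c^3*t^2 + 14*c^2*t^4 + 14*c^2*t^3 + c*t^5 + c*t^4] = c*(84*c^3*t + 42*c^3 + 165*c^2*t^2 + 110*c^2*t + 56*c*t^3 + 42*c*t^2 + 5*t^4 + 4*t^3)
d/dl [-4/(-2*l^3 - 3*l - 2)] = 12*(-2*l^2 - 1)/(2*l^3 + 3*l + 2)^2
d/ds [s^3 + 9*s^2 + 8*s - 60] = 3*s^2 + 18*s + 8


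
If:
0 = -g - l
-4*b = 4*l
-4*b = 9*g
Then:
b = 0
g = 0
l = 0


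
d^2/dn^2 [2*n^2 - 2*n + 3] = 4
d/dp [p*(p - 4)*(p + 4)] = 3*p^2 - 16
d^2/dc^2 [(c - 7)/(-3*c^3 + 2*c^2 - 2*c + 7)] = 2*(-(c - 7)*(9*c^2 - 4*c + 2)^2 + (9*c^2 - 4*c + (c - 7)*(9*c - 2) + 2)*(3*c^3 - 2*c^2 + 2*c - 7))/(3*c^3 - 2*c^2 + 2*c - 7)^3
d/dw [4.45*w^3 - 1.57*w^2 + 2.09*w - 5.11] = 13.35*w^2 - 3.14*w + 2.09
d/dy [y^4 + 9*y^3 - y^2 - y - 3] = 4*y^3 + 27*y^2 - 2*y - 1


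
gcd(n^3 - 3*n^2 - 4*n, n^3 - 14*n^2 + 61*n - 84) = n - 4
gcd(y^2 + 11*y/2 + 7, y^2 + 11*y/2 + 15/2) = 1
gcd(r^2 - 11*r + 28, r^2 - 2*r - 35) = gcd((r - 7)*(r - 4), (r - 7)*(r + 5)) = r - 7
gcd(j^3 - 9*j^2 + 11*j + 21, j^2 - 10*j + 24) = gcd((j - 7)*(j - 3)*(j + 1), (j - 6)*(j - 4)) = 1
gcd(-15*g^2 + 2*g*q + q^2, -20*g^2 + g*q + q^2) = 5*g + q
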